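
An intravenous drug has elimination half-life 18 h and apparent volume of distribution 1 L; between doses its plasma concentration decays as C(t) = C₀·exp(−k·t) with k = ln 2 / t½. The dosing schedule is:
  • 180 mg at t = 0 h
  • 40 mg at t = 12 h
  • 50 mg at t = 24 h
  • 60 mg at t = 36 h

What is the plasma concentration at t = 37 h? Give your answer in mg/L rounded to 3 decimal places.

k = ln 2 / 18 = 0.03851 per h
Dose 1 (180 mg at t=0 h): 180·exp(−0.03851·37) = 43.300 mg/L
Dose 2 (40 mg at t=12 h): 40·exp(−0.03851·25) = 15.274 mg/L
Dose 3 (50 mg at t=24 h): 50·exp(−0.03851·13) = 30.308 mg/L
Dose 4 (60 mg at t=36 h): 60·exp(−0.03851·1) = 57.733 mg/L
C(37) = 43.300 + 15.274 + 30.308 + 57.733 = 146.616 mg/L

146.616 mg/L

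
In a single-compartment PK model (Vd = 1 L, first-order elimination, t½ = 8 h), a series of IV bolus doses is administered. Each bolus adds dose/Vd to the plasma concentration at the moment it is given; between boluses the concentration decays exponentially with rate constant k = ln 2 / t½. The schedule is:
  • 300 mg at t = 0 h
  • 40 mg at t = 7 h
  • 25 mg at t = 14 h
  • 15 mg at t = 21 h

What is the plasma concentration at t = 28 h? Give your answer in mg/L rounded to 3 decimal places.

k = ln 2 / 8 = 0.08664 per h
Dose 1 (300 mg at t=0 h): 300·exp(−0.08664·28) = 26.517 mg/L
Dose 2 (40 mg at t=7 h): 40·exp(−0.08664·21) = 6.484 mg/L
Dose 3 (25 mg at t=14 h): 25·exp(−0.08664·14) = 7.433 mg/L
Dose 4 (15 mg at t=21 h): 15·exp(−0.08664·7) = 8.179 mg/L
C(28) = 26.517 + 6.484 + 7.433 + 8.179 = 48.612 mg/L

48.612 mg/L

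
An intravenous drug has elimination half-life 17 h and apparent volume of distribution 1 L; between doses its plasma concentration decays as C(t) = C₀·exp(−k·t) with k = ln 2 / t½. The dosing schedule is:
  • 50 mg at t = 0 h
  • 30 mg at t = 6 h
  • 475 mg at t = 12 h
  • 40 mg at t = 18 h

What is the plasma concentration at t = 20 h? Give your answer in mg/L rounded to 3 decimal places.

k = ln 2 / 17 = 0.04077 per h
Dose 1 (50 mg at t=0 h): 50·exp(−0.04077·20) = 22.122 mg/L
Dose 2 (30 mg at t=6 h): 30·exp(−0.04077·14) = 16.952 mg/L
Dose 3 (475 mg at t=12 h): 475·exp(−0.04077·8) = 342.793 mg/L
Dose 4 (40 mg at t=18 h): 40·exp(−0.04077·2) = 36.868 mg/L
C(20) = 22.122 + 16.952 + 342.793 + 36.868 = 418.734 mg/L

418.734 mg/L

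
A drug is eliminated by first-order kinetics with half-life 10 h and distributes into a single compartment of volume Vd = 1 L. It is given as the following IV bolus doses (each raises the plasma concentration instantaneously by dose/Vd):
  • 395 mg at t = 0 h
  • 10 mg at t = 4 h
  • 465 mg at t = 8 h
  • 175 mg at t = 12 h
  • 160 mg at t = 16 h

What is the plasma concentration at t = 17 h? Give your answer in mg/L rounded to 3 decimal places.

k = ln 2 / 10 = 0.06931 per h
Dose 1 (395 mg at t=0 h): 395·exp(−0.06931·17) = 121.576 mg/L
Dose 2 (10 mg at t=4 h): 10·exp(−0.06931·13) = 4.061 mg/L
Dose 3 (465 mg at t=8 h): 465·exp(−0.06931·9) = 249.187 mg/L
Dose 4 (175 mg at t=12 h): 175·exp(−0.06931·5) = 123.744 mg/L
Dose 5 (160 mg at t=16 h): 160·exp(−0.06931·1) = 149.285 mg/L
C(17) = 121.576 + 4.061 + 249.187 + 123.744 + 149.285 = 647.853 mg/L

647.853 mg/L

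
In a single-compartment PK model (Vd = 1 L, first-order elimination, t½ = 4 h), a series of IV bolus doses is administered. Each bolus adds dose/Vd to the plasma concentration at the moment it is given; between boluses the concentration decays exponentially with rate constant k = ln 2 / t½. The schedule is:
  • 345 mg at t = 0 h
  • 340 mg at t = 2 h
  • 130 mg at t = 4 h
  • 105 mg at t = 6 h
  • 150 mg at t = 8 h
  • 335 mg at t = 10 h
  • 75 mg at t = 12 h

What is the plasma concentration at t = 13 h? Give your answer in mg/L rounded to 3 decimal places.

470.677 mg/L

k = ln 2 / 4 = 0.17329 per h
Dose 1 (345 mg at t=0 h): 345·exp(−0.17329·13) = 36.264 mg/L
Dose 2 (340 mg at t=2 h): 340·exp(−0.17329·11) = 50.541 mg/L
Dose 3 (130 mg at t=4 h): 130·exp(−0.17329·9) = 27.329 mg/L
Dose 4 (105 mg at t=6 h): 105·exp(−0.17329·7) = 31.217 mg/L
Dose 5 (150 mg at t=8 h): 150·exp(−0.17329·5) = 63.067 mg/L
Dose 6 (335 mg at t=10 h): 335·exp(−0.17329·3) = 199.192 mg/L
Dose 7 (75 mg at t=12 h): 75·exp(−0.17329·1) = 63.067 mg/L
C(13) = 36.264 + 50.541 + 27.329 + 31.217 + 63.067 + 199.192 + 63.067 = 470.677 mg/L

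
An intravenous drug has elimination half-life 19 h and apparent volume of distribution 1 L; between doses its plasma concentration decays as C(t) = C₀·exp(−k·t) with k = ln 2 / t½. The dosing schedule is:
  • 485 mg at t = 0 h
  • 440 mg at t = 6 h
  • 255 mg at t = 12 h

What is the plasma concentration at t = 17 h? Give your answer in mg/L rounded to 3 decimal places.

k = ln 2 / 19 = 0.03648 per h
Dose 1 (485 mg at t=0 h): 485·exp(−0.03648·17) = 260.855 mg/L
Dose 2 (440 mg at t=6 h): 440·exp(−0.03648·11) = 294.559 mg/L
Dose 3 (255 mg at t=12 h): 255·exp(−0.03648·5) = 212.482 mg/L
C(17) = 260.855 + 294.559 + 212.482 = 767.896 mg/L

767.896 mg/L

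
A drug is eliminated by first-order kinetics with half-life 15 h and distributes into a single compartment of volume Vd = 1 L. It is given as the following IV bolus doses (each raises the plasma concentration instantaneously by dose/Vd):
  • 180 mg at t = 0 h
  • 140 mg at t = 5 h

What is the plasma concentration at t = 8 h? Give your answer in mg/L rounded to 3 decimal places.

k = ln 2 / 15 = 0.04621 per h
Dose 1 (180 mg at t=0 h): 180·exp(−0.04621·8) = 124.372 mg/L
Dose 2 (140 mg at t=5 h): 140·exp(−0.04621·3) = 121.877 mg/L
C(8) = 124.372 + 121.877 = 246.249 mg/L

246.249 mg/L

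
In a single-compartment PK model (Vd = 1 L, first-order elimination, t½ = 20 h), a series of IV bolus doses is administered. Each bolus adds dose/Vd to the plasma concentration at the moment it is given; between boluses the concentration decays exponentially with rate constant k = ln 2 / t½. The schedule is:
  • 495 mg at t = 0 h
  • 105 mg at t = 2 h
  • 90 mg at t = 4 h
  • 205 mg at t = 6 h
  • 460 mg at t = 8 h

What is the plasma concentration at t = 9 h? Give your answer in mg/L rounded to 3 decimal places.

1149.510 mg/L

k = ln 2 / 20 = 0.03466 per h
Dose 1 (495 mg at t=0 h): 495·exp(−0.03466·9) = 362.361 mg/L
Dose 2 (105 mg at t=2 h): 105·exp(−0.03466·7) = 82.381 mg/L
Dose 3 (90 mg at t=4 h): 90·exp(−0.03466·5) = 75.681 mg/L
Dose 4 (205 mg at t=6 h): 205·exp(−0.03466·3) = 184.756 mg/L
Dose 5 (460 mg at t=8 h): 460·exp(−0.03466·1) = 444.331 mg/L
C(9) = 362.361 + 82.381 + 75.681 + 184.756 + 444.331 = 1149.510 mg/L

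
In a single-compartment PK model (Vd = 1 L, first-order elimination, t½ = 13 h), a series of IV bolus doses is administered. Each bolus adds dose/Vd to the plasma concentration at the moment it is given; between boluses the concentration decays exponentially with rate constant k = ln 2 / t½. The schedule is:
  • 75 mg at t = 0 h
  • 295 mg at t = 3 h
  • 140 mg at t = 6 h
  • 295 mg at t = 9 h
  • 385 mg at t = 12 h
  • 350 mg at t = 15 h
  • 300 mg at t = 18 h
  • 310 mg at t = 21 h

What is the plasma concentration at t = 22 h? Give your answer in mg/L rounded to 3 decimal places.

1340.628 mg/L

k = ln 2 / 13 = 0.05332 per h
Dose 1 (75 mg at t=0 h): 75·exp(−0.05332·22) = 23.207 mg/L
Dose 2 (295 mg at t=3 h): 295·exp(−0.05332·19) = 107.116 mg/L
Dose 3 (140 mg at t=6 h): 140·exp(−0.05332·16) = 59.653 mg/L
Dose 4 (295 mg at t=9 h): 295·exp(−0.05332·13) = 147.500 mg/L
Dose 5 (385 mg at t=12 h): 385·exp(−0.05332·10) = 225.891 mg/L
Dose 6 (350 mg at t=15 h): 350·exp(−0.05332·7) = 240.977 mg/L
Dose 7 (300 mg at t=18 h): 300·exp(−0.05332·4) = 242.380 mg/L
Dose 8 (310 mg at t=21 h): 310·exp(−0.05332·1) = 293.904 mg/L
C(22) = 23.207 + 107.116 + 59.653 + 147.500 + 225.891 + 240.977 + 242.380 + 293.904 = 1340.628 mg/L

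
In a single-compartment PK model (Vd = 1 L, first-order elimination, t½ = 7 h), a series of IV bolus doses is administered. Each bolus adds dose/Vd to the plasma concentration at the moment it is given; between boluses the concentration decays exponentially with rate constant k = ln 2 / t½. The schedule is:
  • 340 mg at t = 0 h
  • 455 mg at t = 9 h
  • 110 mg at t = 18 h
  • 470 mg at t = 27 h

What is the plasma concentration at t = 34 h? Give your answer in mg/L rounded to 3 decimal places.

307.564 mg/L

k = ln 2 / 7 = 0.09902 per h
Dose 1 (340 mg at t=0 h): 340·exp(−0.09902·34) = 11.731 mg/L
Dose 2 (455 mg at t=9 h): 455·exp(−0.09902·25) = 38.274 mg/L
Dose 3 (110 mg at t=18 h): 110·exp(−0.09902·16) = 22.559 mg/L
Dose 4 (470 mg at t=27 h): 470·exp(−0.09902·7) = 235.000 mg/L
C(34) = 11.731 + 38.274 + 22.559 + 235.000 = 307.564 mg/L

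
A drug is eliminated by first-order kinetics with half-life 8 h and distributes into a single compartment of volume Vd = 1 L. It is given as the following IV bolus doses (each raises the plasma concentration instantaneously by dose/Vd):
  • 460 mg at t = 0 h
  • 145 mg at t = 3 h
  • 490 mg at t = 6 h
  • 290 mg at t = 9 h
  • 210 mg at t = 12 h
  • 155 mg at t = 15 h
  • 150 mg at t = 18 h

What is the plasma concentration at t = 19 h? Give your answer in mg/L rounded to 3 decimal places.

767.375 mg/L

k = ln 2 / 8 = 0.08664 per h
Dose 1 (460 mg at t=0 h): 460·exp(−0.08664·19) = 88.677 mg/L
Dose 2 (145 mg at t=3 h): 145·exp(−0.08664·16) = 36.250 mg/L
Dose 3 (490 mg at t=6 h): 490·exp(−0.08664·13) = 158.863 mg/L
Dose 4 (290 mg at t=9 h): 290·exp(−0.08664·10) = 121.930 mg/L
Dose 5 (210 mg at t=12 h): 210·exp(−0.08664·7) = 114.503 mg/L
Dose 6 (155 mg at t=15 h): 155·exp(−0.08664·4) = 109.602 mg/L
Dose 7 (150 mg at t=18 h): 150·exp(−0.08664·1) = 137.551 mg/L
C(19) = 88.677 + 36.250 + 158.863 + 121.930 + 114.503 + 109.602 + 137.551 = 767.375 mg/L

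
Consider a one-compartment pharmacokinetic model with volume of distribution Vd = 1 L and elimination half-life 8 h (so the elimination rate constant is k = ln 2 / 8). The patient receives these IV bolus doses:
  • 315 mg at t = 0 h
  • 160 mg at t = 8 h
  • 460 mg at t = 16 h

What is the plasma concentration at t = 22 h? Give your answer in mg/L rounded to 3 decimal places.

k = ln 2 / 8 = 0.08664 per h
Dose 1 (315 mg at t=0 h): 315·exp(−0.08664·22) = 46.825 mg/L
Dose 2 (160 mg at t=8 h): 160·exp(−0.08664·14) = 47.568 mg/L
Dose 3 (460 mg at t=16 h): 460·exp(−0.08664·6) = 273.518 mg/L
C(22) = 46.825 + 47.568 + 273.518 = 367.911 mg/L

367.911 mg/L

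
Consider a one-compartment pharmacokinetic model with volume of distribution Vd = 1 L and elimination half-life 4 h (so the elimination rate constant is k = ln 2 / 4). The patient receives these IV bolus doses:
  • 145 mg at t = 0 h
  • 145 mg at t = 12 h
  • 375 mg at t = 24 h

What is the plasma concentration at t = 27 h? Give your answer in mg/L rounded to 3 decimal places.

k = ln 2 / 4 = 0.17329 per h
Dose 1 (145 mg at t=0 h): 145·exp(−0.17329·27) = 1.347 mg/L
Dose 2 (145 mg at t=12 h): 145·exp(−0.17329·15) = 10.777 mg/L
Dose 3 (375 mg at t=24 h): 375·exp(−0.17329·3) = 222.976 mg/L
C(27) = 1.347 + 10.777 + 222.976 = 235.101 mg/L

235.101 mg/L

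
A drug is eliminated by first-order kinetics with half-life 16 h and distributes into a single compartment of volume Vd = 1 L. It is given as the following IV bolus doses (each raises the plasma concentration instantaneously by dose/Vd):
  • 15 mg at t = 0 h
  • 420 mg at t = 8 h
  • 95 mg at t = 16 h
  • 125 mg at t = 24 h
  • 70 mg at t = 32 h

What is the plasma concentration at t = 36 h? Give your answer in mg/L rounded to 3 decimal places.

k = ln 2 / 16 = 0.04332 per h
Dose 1 (15 mg at t=0 h): 15·exp(−0.04332·36) = 3.153 mg/L
Dose 2 (420 mg at t=8 h): 420·exp(−0.04332·28) = 124.867 mg/L
Dose 3 (95 mg at t=16 h): 95·exp(−0.04332·20) = 39.943 mg/L
Dose 4 (125 mg at t=24 h): 125·exp(−0.04332·12) = 74.325 mg/L
Dose 5 (70 mg at t=32 h): 70·exp(−0.04332·4) = 58.863 mg/L
C(36) = 3.153 + 124.867 + 39.943 + 74.325 + 58.863 = 301.151 mg/L

301.151 mg/L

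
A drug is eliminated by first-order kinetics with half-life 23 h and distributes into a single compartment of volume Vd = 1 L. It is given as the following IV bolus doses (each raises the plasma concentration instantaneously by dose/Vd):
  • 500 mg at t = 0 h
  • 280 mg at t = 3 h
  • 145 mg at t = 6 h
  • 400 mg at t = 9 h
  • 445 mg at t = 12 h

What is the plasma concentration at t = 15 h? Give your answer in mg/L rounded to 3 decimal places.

1364.109 mg/L

k = ln 2 / 23 = 0.03014 per h
Dose 1 (500 mg at t=0 h): 500·exp(−0.03014·15) = 318.160 mg/L
Dose 2 (280 mg at t=3 h): 280·exp(−0.03014·12) = 195.029 mg/L
Dose 3 (145 mg at t=6 h): 145·exp(−0.03014·9) = 110.554 mg/L
Dose 4 (400 mg at t=9 h): 400·exp(−0.03014·6) = 333.834 mg/L
Dose 5 (445 mg at t=12 h): 445·exp(−0.03014·3) = 406.532 mg/L
C(15) = 318.160 + 195.029 + 110.554 + 333.834 + 406.532 = 1364.109 mg/L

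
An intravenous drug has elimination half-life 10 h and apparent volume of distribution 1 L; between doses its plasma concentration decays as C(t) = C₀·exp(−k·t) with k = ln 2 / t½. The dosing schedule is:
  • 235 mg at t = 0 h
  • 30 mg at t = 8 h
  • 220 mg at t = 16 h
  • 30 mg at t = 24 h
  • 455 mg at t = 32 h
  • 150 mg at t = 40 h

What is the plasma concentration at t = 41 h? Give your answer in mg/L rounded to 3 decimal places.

448.658 mg/L

k = ln 2 / 10 = 0.06931 per h
Dose 1 (235 mg at t=0 h): 235·exp(−0.06931·41) = 13.704 mg/L
Dose 2 (30 mg at t=8 h): 30·exp(−0.06931·33) = 3.046 mg/L
Dose 3 (220 mg at t=16 h): 220·exp(−0.06931·25) = 38.891 mg/L
Dose 4 (30 mg at t=24 h): 30·exp(−0.06931·17) = 9.234 mg/L
Dose 5 (455 mg at t=32 h): 455·exp(−0.06931·9) = 243.828 mg/L
Dose 6 (150 mg at t=40 h): 150·exp(−0.06931·1) = 139.955 mg/L
C(41) = 13.704 + 3.046 + 38.891 + 9.234 + 243.828 + 139.955 = 448.658 mg/L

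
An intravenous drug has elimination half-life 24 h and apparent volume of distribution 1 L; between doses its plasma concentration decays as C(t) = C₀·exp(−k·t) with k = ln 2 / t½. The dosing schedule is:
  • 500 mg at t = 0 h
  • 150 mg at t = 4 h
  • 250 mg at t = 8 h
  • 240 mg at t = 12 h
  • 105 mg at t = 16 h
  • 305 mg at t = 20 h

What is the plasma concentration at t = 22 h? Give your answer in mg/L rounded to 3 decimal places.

k = ln 2 / 24 = 0.02888 per h
Dose 1 (500 mg at t=0 h): 500·exp(−0.02888·22) = 264.866 mg/L
Dose 2 (150 mg at t=4 h): 150·exp(−0.02888·18) = 89.191 mg/L
Dose 3 (250 mg at t=8 h): 250·exp(−0.02888·14) = 166.855 mg/L
Dose 4 (240 mg at t=12 h): 240·exp(−0.02888·10) = 179.797 mg/L
Dose 5 (105 mg at t=16 h): 105·exp(−0.02888·6) = 88.294 mg/L
Dose 6 (305 mg at t=20 h): 305·exp(−0.02888·2) = 287.882 mg/L
C(22) = 264.866 + 89.191 + 166.855 + 179.797 + 88.294 + 287.882 = 1076.884 mg/L

1076.884 mg/L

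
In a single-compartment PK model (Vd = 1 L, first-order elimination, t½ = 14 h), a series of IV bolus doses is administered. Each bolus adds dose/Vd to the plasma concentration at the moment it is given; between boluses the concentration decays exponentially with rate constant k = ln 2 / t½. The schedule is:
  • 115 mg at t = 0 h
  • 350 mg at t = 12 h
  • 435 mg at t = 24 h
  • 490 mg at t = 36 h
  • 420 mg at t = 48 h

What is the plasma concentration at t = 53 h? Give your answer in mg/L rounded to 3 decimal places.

696.887 mg/L

k = ln 2 / 14 = 0.04951 per h
Dose 1 (115 mg at t=0 h): 115·exp(−0.04951·53) = 8.338 mg/L
Dose 2 (350 mg at t=12 h): 350·exp(−0.04951·41) = 45.971 mg/L
Dose 3 (435 mg at t=24 h): 435·exp(−0.04951·29) = 103.497 mg/L
Dose 4 (490 mg at t=36 h): 490·exp(−0.04951·17) = 211.183 mg/L
Dose 5 (420 mg at t=48 h): 420·exp(−0.04951·5) = 327.898 mg/L
C(53) = 8.338 + 45.971 + 103.497 + 211.183 + 327.898 = 696.887 mg/L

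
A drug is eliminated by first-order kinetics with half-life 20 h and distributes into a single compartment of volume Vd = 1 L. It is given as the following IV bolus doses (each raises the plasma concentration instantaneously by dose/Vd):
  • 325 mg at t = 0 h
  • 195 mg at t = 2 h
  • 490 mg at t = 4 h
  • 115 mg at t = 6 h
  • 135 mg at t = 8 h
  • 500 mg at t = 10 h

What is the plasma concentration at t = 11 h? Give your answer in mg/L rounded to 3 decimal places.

1450.516 mg/L

k = ln 2 / 20 = 0.03466 per h
Dose 1 (325 mg at t=0 h): 325·exp(−0.03466·11) = 221.982 mg/L
Dose 2 (195 mg at t=2 h): 195·exp(−0.03466·9) = 142.748 mg/L
Dose 3 (490 mg at t=4 h): 490·exp(−0.03466·7) = 384.446 mg/L
Dose 4 (115 mg at t=6 h): 115·exp(−0.03466·5) = 96.703 mg/L
Dose 5 (135 mg at t=8 h): 135·exp(−0.03466·3) = 121.669 mg/L
Dose 6 (500 mg at t=10 h): 500·exp(−0.03466·1) = 482.968 mg/L
C(11) = 221.982 + 142.748 + 384.446 + 96.703 + 121.669 + 482.968 = 1450.516 mg/L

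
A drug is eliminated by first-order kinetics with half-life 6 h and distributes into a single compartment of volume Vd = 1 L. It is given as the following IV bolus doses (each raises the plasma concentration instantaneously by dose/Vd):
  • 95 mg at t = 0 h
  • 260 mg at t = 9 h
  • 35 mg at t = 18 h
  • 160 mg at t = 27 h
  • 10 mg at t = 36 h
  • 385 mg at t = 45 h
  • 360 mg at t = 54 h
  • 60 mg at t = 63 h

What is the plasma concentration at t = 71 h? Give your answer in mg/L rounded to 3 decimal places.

94.892 mg/L

k = ln 2 / 6 = 0.11552 per h
Dose 1 (95 mg at t=0 h): 95·exp(−0.11552·71) = 0.026 mg/L
Dose 2 (260 mg at t=9 h): 260·exp(−0.11552·62) = 0.202 mg/L
Dose 3 (35 mg at t=18 h): 35·exp(−0.11552·53) = 0.077 mg/L
Dose 4 (160 mg at t=27 h): 160·exp(−0.11552·44) = 0.992 mg/L
Dose 5 (10 mg at t=36 h): 10·exp(−0.11552·35) = 0.175 mg/L
Dose 6 (385 mg at t=45 h): 385·exp(−0.11552·26) = 19.098 mg/L
Dose 7 (360 mg at t=54 h): 360·exp(−0.11552·17) = 50.511 mg/L
Dose 8 (60 mg at t=63 h): 60·exp(−0.11552·8) = 23.811 mg/L
C(71) = 0.026 + 0.202 + 0.077 + 0.992 + 0.175 + 19.098 + 50.511 + 23.811 = 94.892 mg/L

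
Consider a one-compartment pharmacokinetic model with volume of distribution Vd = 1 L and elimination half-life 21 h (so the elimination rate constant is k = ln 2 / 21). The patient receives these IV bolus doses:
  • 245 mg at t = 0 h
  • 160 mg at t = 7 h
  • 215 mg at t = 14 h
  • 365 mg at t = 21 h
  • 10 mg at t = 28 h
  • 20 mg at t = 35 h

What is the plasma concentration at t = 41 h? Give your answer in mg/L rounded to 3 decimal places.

k = ln 2 / 21 = 0.03301 per h
Dose 1 (245 mg at t=0 h): 245·exp(−0.03301·41) = 63.305 mg/L
Dose 2 (160 mg at t=7 h): 160·exp(−0.03301·34) = 52.088 mg/L
Dose 3 (215 mg at t=14 h): 215·exp(−0.03301·27) = 88.186 mg/L
Dose 4 (365 mg at t=21 h): 365·exp(−0.03301·20) = 188.624 mg/L
Dose 5 (10 mg at t=28 h): 10·exp(−0.03301·13) = 6.511 mg/L
Dose 6 (20 mg at t=35 h): 20·exp(−0.03301·6) = 16.407 mg/L
C(41) = 63.305 + 52.088 + 88.186 + 188.624 + 6.511 + 16.407 = 415.122 mg/L

415.122 mg/L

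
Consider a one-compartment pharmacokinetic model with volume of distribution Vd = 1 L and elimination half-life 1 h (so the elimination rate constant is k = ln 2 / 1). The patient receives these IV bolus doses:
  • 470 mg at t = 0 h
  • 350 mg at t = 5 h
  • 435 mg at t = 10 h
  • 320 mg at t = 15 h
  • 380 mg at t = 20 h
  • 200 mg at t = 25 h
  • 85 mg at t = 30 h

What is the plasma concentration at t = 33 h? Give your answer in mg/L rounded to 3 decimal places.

k = ln 2 / 1 = 0.69315 per h
Dose 1 (470 mg at t=0 h): 470·exp(−0.69315·33) = 0.000 mg/L
Dose 2 (350 mg at t=5 h): 350·exp(−0.69315·28) = 0.000 mg/L
Dose 3 (435 mg at t=10 h): 435·exp(−0.69315·23) = 0.000 mg/L
Dose 4 (320 mg at t=15 h): 320·exp(−0.69315·18) = 0.001 mg/L
Dose 5 (380 mg at t=20 h): 380·exp(−0.69315·13) = 0.046 mg/L
Dose 6 (200 mg at t=25 h): 200·exp(−0.69315·8) = 0.781 mg/L
Dose 7 (85 mg at t=30 h): 85·exp(−0.69315·3) = 10.625 mg/L
C(33) = 0.000 + 0.000 + 0.000 + 0.001 + 0.046 + 0.781 + 10.625 = 11.454 mg/L

11.454 mg/L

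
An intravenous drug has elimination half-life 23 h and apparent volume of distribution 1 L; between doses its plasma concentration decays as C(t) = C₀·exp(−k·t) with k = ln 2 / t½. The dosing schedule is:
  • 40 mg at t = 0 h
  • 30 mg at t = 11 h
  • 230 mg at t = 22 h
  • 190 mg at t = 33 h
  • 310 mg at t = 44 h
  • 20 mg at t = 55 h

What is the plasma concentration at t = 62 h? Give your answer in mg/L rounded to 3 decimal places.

357.211 mg/L

k = ln 2 / 23 = 0.03014 per h
Dose 1 (40 mg at t=0 h): 40·exp(−0.03014·62) = 6.174 mg/L
Dose 2 (30 mg at t=11 h): 30·exp(−0.03014·51) = 6.451 mg/L
Dose 3 (230 mg at t=22 h): 230·exp(−0.03014·40) = 68.897 mg/L
Dose 4 (190 mg at t=33 h): 190·exp(−0.03014·29) = 79.286 mg/L
Dose 5 (310 mg at t=44 h): 310·exp(−0.03014·18) = 180.208 mg/L
Dose 6 (20 mg at t=55 h): 20·exp(−0.03014·7) = 16.196 mg/L
C(62) = 6.174 + 6.451 + 68.897 + 79.286 + 180.208 + 16.196 = 357.211 mg/L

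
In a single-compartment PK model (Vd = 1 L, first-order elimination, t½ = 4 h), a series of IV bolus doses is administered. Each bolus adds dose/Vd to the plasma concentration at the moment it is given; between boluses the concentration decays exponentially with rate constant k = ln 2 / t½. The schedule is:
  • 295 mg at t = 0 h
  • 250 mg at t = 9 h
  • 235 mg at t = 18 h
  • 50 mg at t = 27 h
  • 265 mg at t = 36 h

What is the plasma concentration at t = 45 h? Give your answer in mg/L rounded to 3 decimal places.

60.712 mg/L

k = ln 2 / 4 = 0.17329 per h
Dose 1 (295 mg at t=0 h): 295·exp(−0.17329·45) = 0.121 mg/L
Dose 2 (250 mg at t=9 h): 250·exp(−0.17329·36) = 0.488 mg/L
Dose 3 (235 mg at t=18 h): 235·exp(−0.17329·27) = 2.183 mg/L
Dose 4 (50 mg at t=27 h): 50·exp(−0.17329·18) = 2.210 mg/L
Dose 5 (265 mg at t=36 h): 265·exp(−0.17329·9) = 55.709 mg/L
C(45) = 0.121 + 0.488 + 2.183 + 2.210 + 55.709 = 60.712 mg/L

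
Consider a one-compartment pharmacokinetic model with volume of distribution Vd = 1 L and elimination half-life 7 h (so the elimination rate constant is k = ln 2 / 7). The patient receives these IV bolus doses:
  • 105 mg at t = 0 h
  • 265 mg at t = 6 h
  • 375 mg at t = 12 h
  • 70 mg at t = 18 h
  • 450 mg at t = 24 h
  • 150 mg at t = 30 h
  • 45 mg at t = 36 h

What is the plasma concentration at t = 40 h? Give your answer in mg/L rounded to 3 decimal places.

220.801 mg/L

k = ln 2 / 7 = 0.09902 per h
Dose 1 (105 mg at t=0 h): 105·exp(−0.09902·40) = 2.000 mg/L
Dose 2 (265 mg at t=6 h): 265·exp(−0.09902·34) = 9.143 mg/L
Dose 3 (375 mg at t=12 h): 375·exp(−0.09902·28) = 23.438 mg/L
Dose 4 (70 mg at t=18 h): 70·exp(−0.09902·22) = 7.925 mg/L
Dose 5 (450 mg at t=24 h): 450·exp(−0.09902·16) = 92.288 mg/L
Dose 6 (150 mg at t=30 h): 150·exp(−0.09902·10) = 55.725 mg/L
Dose 7 (45 mg at t=36 h): 45·exp(−0.09902·4) = 30.283 mg/L
C(40) = 2.000 + 9.143 + 23.438 + 7.925 + 92.288 + 55.725 + 30.283 = 220.801 mg/L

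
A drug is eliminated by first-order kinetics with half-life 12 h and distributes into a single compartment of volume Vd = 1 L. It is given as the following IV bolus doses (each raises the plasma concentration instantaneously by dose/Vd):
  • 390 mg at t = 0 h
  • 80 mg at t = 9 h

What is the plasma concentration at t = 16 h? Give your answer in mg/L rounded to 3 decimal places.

208.165 mg/L

k = ln 2 / 12 = 0.05776 per h
Dose 1 (390 mg at t=0 h): 390·exp(−0.05776·16) = 154.772 mg/L
Dose 2 (80 mg at t=9 h): 80·exp(−0.05776·7) = 53.394 mg/L
C(16) = 154.772 + 53.394 = 208.165 mg/L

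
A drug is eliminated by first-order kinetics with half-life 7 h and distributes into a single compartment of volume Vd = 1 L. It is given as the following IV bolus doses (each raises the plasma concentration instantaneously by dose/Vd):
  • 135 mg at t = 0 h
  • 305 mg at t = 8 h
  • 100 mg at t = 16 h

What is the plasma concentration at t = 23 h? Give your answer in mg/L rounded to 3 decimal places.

132.905 mg/L

k = ln 2 / 7 = 0.09902 per h
Dose 1 (135 mg at t=0 h): 135·exp(−0.09902·23) = 13.843 mg/L
Dose 2 (305 mg at t=8 h): 305·exp(−0.09902·15) = 69.061 mg/L
Dose 3 (100 mg at t=16 h): 100·exp(−0.09902·7) = 50.000 mg/L
C(23) = 13.843 + 69.061 + 50.000 = 132.905 mg/L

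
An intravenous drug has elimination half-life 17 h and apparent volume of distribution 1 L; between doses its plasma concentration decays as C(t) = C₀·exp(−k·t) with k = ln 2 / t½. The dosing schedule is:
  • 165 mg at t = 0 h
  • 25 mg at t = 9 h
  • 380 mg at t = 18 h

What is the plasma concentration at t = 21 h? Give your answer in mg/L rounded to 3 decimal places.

421.660 mg/L

k = ln 2 / 17 = 0.04077 per h
Dose 1 (165 mg at t=0 h): 165·exp(−0.04077·21) = 70.085 mg/L
Dose 2 (25 mg at t=9 h): 25·exp(−0.04077·12) = 15.327 mg/L
Dose 3 (380 mg at t=18 h): 380·exp(−0.04077·3) = 336.249 mg/L
C(21) = 70.085 + 15.327 + 336.249 = 421.660 mg/L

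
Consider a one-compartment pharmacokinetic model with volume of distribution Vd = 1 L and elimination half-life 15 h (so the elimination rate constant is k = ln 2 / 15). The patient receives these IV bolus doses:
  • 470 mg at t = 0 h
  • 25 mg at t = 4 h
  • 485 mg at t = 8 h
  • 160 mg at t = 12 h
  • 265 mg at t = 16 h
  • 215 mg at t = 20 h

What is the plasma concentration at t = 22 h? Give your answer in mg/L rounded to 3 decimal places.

k = ln 2 / 15 = 0.04621 per h
Dose 1 (470 mg at t=0 h): 470·exp(−0.04621·22) = 170.054 mg/L
Dose 2 (25 mg at t=4 h): 25·exp(−0.04621·18) = 10.882 mg/L
Dose 3 (485 mg at t=8 h): 485·exp(−0.04621·14) = 253.969 mg/L
Dose 4 (160 mg at t=12 h): 160·exp(−0.04621·10) = 100.794 mg/L
Dose 5 (265 mg at t=16 h): 265·exp(−0.04621·6) = 200.832 mg/L
Dose 6 (215 mg at t=20 h): 215·exp(−0.04621·2) = 196.020 mg/L
C(22) = 170.054 + 10.882 + 253.969 + 100.794 + 200.832 + 196.020 = 932.551 mg/L

932.551 mg/L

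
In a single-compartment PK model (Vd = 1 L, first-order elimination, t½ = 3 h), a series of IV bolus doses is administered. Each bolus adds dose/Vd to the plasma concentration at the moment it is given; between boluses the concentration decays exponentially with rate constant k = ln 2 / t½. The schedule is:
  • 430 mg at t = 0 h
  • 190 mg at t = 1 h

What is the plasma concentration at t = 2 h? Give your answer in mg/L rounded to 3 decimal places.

k = ln 2 / 3 = 0.23105 per h
Dose 1 (430 mg at t=0 h): 430·exp(−0.23105·2) = 270.883 mg/L
Dose 2 (190 mg at t=1 h): 190·exp(−0.23105·1) = 150.803 mg/L
C(2) = 270.883 + 150.803 = 421.686 mg/L

421.686 mg/L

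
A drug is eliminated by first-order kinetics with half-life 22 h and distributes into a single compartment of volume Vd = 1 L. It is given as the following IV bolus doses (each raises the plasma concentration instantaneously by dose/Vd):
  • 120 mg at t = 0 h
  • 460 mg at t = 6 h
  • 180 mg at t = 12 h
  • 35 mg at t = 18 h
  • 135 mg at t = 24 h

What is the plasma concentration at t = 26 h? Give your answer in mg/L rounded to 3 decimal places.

k = ln 2 / 22 = 0.03151 per h
Dose 1 (120 mg at t=0 h): 120·exp(−0.03151·26) = 52.895 mg/L
Dose 2 (460 mg at t=6 h): 460·exp(−0.03151·20) = 244.959 mg/L
Dose 3 (180 mg at t=12 h): 180·exp(−0.03151·14) = 115.800 mg/L
Dose 4 (35 mg at t=18 h): 35·exp(−0.03151·8) = 27.202 mg/L
Dose 5 (135 mg at t=24 h): 135·exp(−0.03151·2) = 126.756 mg/L
C(26) = 52.895 + 244.959 + 115.800 + 27.202 + 126.756 = 567.613 mg/L

567.613 mg/L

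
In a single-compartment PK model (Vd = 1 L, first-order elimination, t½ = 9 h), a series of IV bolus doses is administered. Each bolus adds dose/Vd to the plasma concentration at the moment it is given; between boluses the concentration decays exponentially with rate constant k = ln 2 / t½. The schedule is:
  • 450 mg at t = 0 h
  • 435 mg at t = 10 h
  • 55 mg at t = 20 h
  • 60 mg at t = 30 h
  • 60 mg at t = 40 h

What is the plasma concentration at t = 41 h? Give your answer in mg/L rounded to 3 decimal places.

k = ln 2 / 9 = 0.07702 per h
Dose 1 (450 mg at t=0 h): 450·exp(−0.07702·41) = 19.136 mg/L
Dose 2 (435 mg at t=10 h): 435·exp(−0.07702·31) = 39.958 mg/L
Dose 3 (55 mg at t=20 h): 55·exp(−0.07702·21) = 10.913 mg/L
Dose 4 (60 mg at t=30 h): 60·exp(−0.07702·11) = 25.717 mg/L
Dose 5 (60 mg at t=40 h): 60·exp(−0.07702·1) = 55.552 mg/L
C(41) = 19.136 + 39.958 + 10.913 + 25.717 + 55.552 = 151.278 mg/L

151.278 mg/L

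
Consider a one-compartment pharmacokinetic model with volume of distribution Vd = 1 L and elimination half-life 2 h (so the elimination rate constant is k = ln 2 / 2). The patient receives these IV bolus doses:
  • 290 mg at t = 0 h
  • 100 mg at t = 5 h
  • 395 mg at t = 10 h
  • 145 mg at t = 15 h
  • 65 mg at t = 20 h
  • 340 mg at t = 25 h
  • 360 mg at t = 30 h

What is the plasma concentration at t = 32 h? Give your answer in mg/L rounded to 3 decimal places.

k = ln 2 / 2 = 0.34657 per h
Dose 1 (290 mg at t=0 h): 290·exp(−0.34657·32) = 0.004 mg/L
Dose 2 (100 mg at t=5 h): 100·exp(−0.34657·27) = 0.009 mg/L
Dose 3 (395 mg at t=10 h): 395·exp(−0.34657·22) = 0.193 mg/L
Dose 4 (145 mg at t=15 h): 145·exp(−0.34657·17) = 0.401 mg/L
Dose 5 (65 mg at t=20 h): 65·exp(−0.34657·12) = 1.016 mg/L
Dose 6 (340 mg at t=25 h): 340·exp(−0.34657·7) = 30.052 mg/L
Dose 7 (360 mg at t=30 h): 360·exp(−0.34657·2) = 180.000 mg/L
C(32) = 0.004 + 0.009 + 0.193 + 0.401 + 1.016 + 30.052 + 180.000 = 211.674 mg/L

211.674 mg/L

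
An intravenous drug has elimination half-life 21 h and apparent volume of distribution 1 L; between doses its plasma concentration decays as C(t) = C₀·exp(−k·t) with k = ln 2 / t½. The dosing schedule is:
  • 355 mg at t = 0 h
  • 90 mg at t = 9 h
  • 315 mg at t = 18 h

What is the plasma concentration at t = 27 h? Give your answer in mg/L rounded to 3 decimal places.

k = ln 2 / 21 = 0.03301 per h
Dose 1 (355 mg at t=0 h): 355·exp(−0.03301·27) = 145.610 mg/L
Dose 2 (90 mg at t=9 h): 90·exp(−0.03301·18) = 49.684 mg/L
Dose 3 (315 mg at t=18 h): 315·exp(−0.03301·9) = 234.044 mg/L
C(27) = 145.610 + 49.684 + 234.044 = 429.338 mg/L

429.338 mg/L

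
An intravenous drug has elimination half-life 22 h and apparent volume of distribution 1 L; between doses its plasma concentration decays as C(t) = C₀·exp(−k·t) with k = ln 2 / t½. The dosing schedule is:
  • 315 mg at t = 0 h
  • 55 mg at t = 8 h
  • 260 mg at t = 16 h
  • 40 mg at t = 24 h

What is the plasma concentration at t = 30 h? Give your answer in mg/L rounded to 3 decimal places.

350.286 mg/L

k = ln 2 / 22 = 0.03151 per h
Dose 1 (315 mg at t=0 h): 315·exp(−0.03151·30) = 122.409 mg/L
Dose 2 (55 mg at t=8 h): 55·exp(−0.03151·22) = 27.500 mg/L
Dose 3 (260 mg at t=16 h): 260·exp(−0.03151·14) = 167.266 mg/L
Dose 4 (40 mg at t=24 h): 40·exp(−0.03151·6) = 33.110 mg/L
C(30) = 122.409 + 27.500 + 167.266 + 33.110 = 350.286 mg/L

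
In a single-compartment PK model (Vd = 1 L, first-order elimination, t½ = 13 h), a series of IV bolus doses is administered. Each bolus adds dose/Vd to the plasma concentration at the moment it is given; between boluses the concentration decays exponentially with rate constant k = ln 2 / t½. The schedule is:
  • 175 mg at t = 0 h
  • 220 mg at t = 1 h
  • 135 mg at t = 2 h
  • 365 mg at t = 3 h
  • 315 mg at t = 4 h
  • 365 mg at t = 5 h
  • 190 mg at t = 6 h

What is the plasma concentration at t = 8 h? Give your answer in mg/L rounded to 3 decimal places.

k = ln 2 / 13 = 0.05332 per h
Dose 1 (175 mg at t=0 h): 175·exp(−0.05332·8) = 114.232 mg/L
Dose 2 (220 mg at t=1 h): 220·exp(−0.05332·7) = 151.471 mg/L
Dose 3 (135 mg at t=2 h): 135·exp(−0.05332·6) = 98.039 mg/L
Dose 4 (365 mg at t=3 h): 365·exp(−0.05332·5) = 279.584 mg/L
Dose 5 (315 mg at t=4 h): 315·exp(−0.05332·4) = 254.499 mg/L
Dose 6 (365 mg at t=5 h): 365·exp(−0.05332·3) = 311.046 mg/L
Dose 7 (190 mg at t=6 h): 190·exp(−0.05332·2) = 170.782 mg/L
C(8) = 114.232 + 151.471 + 98.039 + 279.584 + 254.499 + 311.046 + 170.782 = 1379.652 mg/L

1379.652 mg/L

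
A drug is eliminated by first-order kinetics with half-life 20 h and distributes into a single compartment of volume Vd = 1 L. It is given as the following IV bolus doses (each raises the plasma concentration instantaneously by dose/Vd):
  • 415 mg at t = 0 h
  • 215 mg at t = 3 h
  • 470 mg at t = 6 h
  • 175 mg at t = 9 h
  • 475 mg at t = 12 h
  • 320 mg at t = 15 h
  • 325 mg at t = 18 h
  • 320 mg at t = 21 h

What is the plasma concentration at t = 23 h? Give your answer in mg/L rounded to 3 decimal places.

k = ln 2 / 20 = 0.03466 per h
Dose 1 (415 mg at t=0 h): 415·exp(−0.03466·23) = 187.009 mg/L
Dose 2 (215 mg at t=3 h): 215·exp(−0.03466·20) = 107.500 mg/L
Dose 3 (470 mg at t=6 h): 470·exp(−0.03466·17) = 260.749 mg/L
Dose 4 (175 mg at t=9 h): 175·exp(−0.03466·14) = 107.725 mg/L
Dose 5 (475 mg at t=12 h): 475·exp(−0.03466·11) = 324.435 mg/L
Dose 6 (320 mg at t=15 h): 320·exp(−0.03466·8) = 242.515 mg/L
Dose 7 (325 mg at t=18 h): 325·exp(−0.03466·5) = 273.291 mg/L
Dose 8 (320 mg at t=21 h): 320·exp(−0.03466·2) = 298.571 mg/L
C(23) = 187.009 + 107.500 + 260.749 + 107.725 + 324.435 + 242.515 + 273.291 + 298.571 = 1801.795 mg/L

1801.795 mg/L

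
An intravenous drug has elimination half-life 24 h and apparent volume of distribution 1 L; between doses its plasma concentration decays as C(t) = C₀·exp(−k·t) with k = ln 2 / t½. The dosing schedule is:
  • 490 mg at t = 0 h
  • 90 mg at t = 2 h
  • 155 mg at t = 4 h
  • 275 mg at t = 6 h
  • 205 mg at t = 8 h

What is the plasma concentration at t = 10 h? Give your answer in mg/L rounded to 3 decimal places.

k = ln 2 / 24 = 0.02888 per h
Dose 1 (490 mg at t=0 h): 490·exp(−0.02888·10) = 367.085 mg/L
Dose 2 (90 mg at t=2 h): 90·exp(−0.02888·8) = 71.433 mg/L
Dose 3 (155 mg at t=4 h): 155·exp(−0.02888·6) = 130.339 mg/L
Dose 4 (275 mg at t=6 h): 275·exp(−0.02888·4) = 244.997 mg/L
Dose 5 (205 mg at t=8 h): 205·exp(−0.02888·2) = 193.494 mg/L
C(10) = 367.085 + 71.433 + 130.339 + 244.997 + 193.494 = 1007.349 mg/L

1007.349 mg/L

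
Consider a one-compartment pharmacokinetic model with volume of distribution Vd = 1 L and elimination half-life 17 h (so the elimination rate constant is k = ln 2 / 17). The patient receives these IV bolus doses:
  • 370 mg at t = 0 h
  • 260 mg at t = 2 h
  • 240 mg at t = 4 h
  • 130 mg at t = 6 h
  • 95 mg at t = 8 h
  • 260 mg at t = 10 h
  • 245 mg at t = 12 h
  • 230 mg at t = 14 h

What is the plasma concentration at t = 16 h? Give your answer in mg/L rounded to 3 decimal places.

1265.475 mg/L

k = ln 2 / 17 = 0.04077 per h
Dose 1 (370 mg at t=0 h): 370·exp(−0.04077·16) = 192.699 mg/L
Dose 2 (260 mg at t=2 h): 260·exp(−0.04077·14) = 146.915 mg/L
Dose 3 (240 mg at t=4 h): 240·exp(−0.04077·12) = 147.136 mg/L
Dose 4 (130 mg at t=6 h): 130·exp(−0.04077·10) = 86.470 mg/L
Dose 5 (95 mg at t=8 h): 95·exp(−0.04077·8) = 68.559 mg/L
Dose 6 (260 mg at t=10 h): 260·exp(−0.04077·6) = 203.576 mg/L
Dose 7 (245 mg at t=12 h): 245·exp(−0.04077·4) = 208.130 mg/L
Dose 8 (230 mg at t=14 h): 230·exp(−0.04077·2) = 211.989 mg/L
C(16) = 192.699 + 146.915 + 147.136 + 86.470 + 68.559 + 203.576 + 208.130 + 211.989 = 1265.475 mg/L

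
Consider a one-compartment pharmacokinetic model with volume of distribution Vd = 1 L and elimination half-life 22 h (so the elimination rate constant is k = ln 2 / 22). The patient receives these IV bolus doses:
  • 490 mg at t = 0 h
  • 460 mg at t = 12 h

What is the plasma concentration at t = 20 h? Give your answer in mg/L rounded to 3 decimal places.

k = ln 2 / 22 = 0.03151 per h
Dose 1 (490 mg at t=0 h): 490·exp(−0.03151·20) = 260.935 mg/L
Dose 2 (460 mg at t=12 h): 460·exp(−0.03151·8) = 357.513 mg/L
C(20) = 260.935 + 357.513 = 618.449 mg/L

618.449 mg/L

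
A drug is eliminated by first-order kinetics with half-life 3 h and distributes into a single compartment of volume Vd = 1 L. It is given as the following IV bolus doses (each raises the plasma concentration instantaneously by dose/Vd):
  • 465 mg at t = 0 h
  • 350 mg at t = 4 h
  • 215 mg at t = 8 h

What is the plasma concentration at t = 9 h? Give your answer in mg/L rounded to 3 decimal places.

339.014 mg/L

k = ln 2 / 3 = 0.23105 per h
Dose 1 (465 mg at t=0 h): 465·exp(−0.23105·9) = 58.125 mg/L
Dose 2 (350 mg at t=4 h): 350·exp(−0.23105·5) = 110.243 mg/L
Dose 3 (215 mg at t=8 h): 215·exp(−0.23105·1) = 170.646 mg/L
C(9) = 58.125 + 110.243 + 170.646 = 339.014 mg/L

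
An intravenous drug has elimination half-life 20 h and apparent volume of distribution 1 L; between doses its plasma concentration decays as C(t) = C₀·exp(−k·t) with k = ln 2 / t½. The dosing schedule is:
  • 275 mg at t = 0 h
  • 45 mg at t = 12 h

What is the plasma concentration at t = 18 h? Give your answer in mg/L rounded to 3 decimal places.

k = ln 2 / 20 = 0.03466 per h
Dose 1 (275 mg at t=0 h): 275·exp(−0.03466·18) = 147.369 mg/L
Dose 2 (45 mg at t=12 h): 45·exp(−0.03466·6) = 36.551 mg/L
C(18) = 147.369 + 36.551 = 183.920 mg/L

183.920 mg/L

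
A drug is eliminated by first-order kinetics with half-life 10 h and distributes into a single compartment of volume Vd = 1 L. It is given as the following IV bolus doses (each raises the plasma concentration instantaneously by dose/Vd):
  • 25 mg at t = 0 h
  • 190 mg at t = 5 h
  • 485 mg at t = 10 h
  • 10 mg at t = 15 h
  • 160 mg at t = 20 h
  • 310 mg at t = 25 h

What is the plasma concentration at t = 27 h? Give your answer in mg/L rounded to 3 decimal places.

k = ln 2 / 10 = 0.06931 per h
Dose 1 (25 mg at t=0 h): 25·exp(−0.06931·27) = 3.847 mg/L
Dose 2 (190 mg at t=5 h): 190·exp(−0.06931·22) = 41.351 mg/L
Dose 3 (485 mg at t=10 h): 485·exp(−0.06931·17) = 149.276 mg/L
Dose 4 (10 mg at t=15 h): 10·exp(−0.06931·12) = 4.353 mg/L
Dose 5 (160 mg at t=20 h): 160·exp(−0.06931·7) = 98.492 mg/L
Dose 6 (310 mg at t=25 h): 310·exp(−0.06931·2) = 269.871 mg/L
C(27) = 3.847 + 41.351 + 149.276 + 4.353 + 98.492 + 269.871 = 567.190 mg/L

567.190 mg/L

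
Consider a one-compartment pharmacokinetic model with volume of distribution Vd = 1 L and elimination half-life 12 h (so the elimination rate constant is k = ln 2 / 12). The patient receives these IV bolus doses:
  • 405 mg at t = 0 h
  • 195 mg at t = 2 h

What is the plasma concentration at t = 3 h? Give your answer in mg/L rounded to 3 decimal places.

524.619 mg/L

k = ln 2 / 12 = 0.05776 per h
Dose 1 (405 mg at t=0 h): 405·exp(−0.05776·3) = 340.563 mg/L
Dose 2 (195 mg at t=2 h): 195·exp(−0.05776·1) = 184.055 mg/L
C(3) = 340.563 + 184.055 = 524.619 mg/L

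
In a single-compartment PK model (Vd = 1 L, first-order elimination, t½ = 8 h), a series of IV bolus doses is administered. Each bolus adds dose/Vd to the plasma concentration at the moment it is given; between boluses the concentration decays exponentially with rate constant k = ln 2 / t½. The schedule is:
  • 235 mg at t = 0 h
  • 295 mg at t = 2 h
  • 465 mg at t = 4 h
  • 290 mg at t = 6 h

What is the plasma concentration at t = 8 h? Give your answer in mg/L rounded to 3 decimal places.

k = ln 2 / 8 = 0.08664 per h
Dose 1 (235 mg at t=0 h): 235·exp(−0.08664·8) = 117.500 mg/L
Dose 2 (295 mg at t=2 h): 295·exp(−0.08664·6) = 175.408 mg/L
Dose 3 (465 mg at t=4 h): 465·exp(−0.08664·4) = 328.805 mg/L
Dose 4 (290 mg at t=6 h): 290·exp(−0.08664·2) = 243.860 mg/L
C(8) = 117.500 + 175.408 + 328.805 + 243.860 = 865.573 mg/L

865.573 mg/L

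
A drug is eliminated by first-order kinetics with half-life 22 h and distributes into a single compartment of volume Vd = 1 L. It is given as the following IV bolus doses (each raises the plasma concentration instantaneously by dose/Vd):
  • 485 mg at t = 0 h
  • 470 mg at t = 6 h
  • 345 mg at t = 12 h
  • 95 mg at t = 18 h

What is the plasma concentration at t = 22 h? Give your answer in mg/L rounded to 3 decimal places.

861.913 mg/L

k = ln 2 / 22 = 0.03151 per h
Dose 1 (485 mg at t=0 h): 485·exp(−0.03151·22) = 242.500 mg/L
Dose 2 (470 mg at t=6 h): 470·exp(−0.03151·16) = 283.901 mg/L
Dose 3 (345 mg at t=12 h): 345·exp(−0.03151·10) = 251.760 mg/L
Dose 4 (95 mg at t=18 h): 95·exp(−0.03151·4) = 83.751 mg/L
C(22) = 242.500 + 283.901 + 251.760 + 83.751 = 861.913 mg/L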